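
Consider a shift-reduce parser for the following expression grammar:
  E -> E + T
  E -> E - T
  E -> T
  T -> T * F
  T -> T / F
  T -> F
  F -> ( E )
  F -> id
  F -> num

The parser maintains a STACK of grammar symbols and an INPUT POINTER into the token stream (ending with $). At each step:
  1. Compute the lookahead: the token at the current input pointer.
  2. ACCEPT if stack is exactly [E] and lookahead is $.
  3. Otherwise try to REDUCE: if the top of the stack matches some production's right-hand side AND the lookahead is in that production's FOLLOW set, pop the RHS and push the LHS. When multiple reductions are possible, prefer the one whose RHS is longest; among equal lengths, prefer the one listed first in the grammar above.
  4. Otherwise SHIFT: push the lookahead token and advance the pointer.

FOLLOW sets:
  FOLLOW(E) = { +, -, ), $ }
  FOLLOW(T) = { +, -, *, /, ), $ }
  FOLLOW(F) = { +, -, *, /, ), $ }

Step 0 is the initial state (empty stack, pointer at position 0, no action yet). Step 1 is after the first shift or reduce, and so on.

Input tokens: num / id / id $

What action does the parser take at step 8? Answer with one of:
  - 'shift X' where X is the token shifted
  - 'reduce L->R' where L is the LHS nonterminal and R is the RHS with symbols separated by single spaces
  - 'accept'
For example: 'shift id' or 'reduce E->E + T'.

Step 1: shift num. Stack=[num] ptr=1 lookahead=/ remaining=[/ id / id $]
Step 2: reduce F->num. Stack=[F] ptr=1 lookahead=/ remaining=[/ id / id $]
Step 3: reduce T->F. Stack=[T] ptr=1 lookahead=/ remaining=[/ id / id $]
Step 4: shift /. Stack=[T /] ptr=2 lookahead=id remaining=[id / id $]
Step 5: shift id. Stack=[T / id] ptr=3 lookahead=/ remaining=[/ id $]
Step 6: reduce F->id. Stack=[T / F] ptr=3 lookahead=/ remaining=[/ id $]
Step 7: reduce T->T / F. Stack=[T] ptr=3 lookahead=/ remaining=[/ id $]
Step 8: shift /. Stack=[T /] ptr=4 lookahead=id remaining=[id $]

Answer: shift /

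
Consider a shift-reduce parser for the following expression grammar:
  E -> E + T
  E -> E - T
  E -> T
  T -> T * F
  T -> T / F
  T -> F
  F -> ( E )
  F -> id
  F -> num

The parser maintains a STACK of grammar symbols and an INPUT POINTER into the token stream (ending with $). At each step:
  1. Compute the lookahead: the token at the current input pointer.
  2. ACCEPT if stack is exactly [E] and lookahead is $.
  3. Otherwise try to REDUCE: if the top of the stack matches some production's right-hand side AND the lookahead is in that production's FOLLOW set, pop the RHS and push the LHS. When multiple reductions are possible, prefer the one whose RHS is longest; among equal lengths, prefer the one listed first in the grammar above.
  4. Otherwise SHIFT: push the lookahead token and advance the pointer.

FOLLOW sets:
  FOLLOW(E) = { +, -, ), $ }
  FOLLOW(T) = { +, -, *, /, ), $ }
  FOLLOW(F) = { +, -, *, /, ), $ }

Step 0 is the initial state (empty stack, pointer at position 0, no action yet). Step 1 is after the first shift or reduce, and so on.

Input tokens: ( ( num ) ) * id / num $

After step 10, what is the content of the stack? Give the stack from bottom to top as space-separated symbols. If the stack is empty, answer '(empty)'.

Step 1: shift (. Stack=[(] ptr=1 lookahead=( remaining=[( num ) ) * id / num $]
Step 2: shift (. Stack=[( (] ptr=2 lookahead=num remaining=[num ) ) * id / num $]
Step 3: shift num. Stack=[( ( num] ptr=3 lookahead=) remaining=[) ) * id / num $]
Step 4: reduce F->num. Stack=[( ( F] ptr=3 lookahead=) remaining=[) ) * id / num $]
Step 5: reduce T->F. Stack=[( ( T] ptr=3 lookahead=) remaining=[) ) * id / num $]
Step 6: reduce E->T. Stack=[( ( E] ptr=3 lookahead=) remaining=[) ) * id / num $]
Step 7: shift ). Stack=[( ( E )] ptr=4 lookahead=) remaining=[) * id / num $]
Step 8: reduce F->( E ). Stack=[( F] ptr=4 lookahead=) remaining=[) * id / num $]
Step 9: reduce T->F. Stack=[( T] ptr=4 lookahead=) remaining=[) * id / num $]
Step 10: reduce E->T. Stack=[( E] ptr=4 lookahead=) remaining=[) * id / num $]

Answer: ( E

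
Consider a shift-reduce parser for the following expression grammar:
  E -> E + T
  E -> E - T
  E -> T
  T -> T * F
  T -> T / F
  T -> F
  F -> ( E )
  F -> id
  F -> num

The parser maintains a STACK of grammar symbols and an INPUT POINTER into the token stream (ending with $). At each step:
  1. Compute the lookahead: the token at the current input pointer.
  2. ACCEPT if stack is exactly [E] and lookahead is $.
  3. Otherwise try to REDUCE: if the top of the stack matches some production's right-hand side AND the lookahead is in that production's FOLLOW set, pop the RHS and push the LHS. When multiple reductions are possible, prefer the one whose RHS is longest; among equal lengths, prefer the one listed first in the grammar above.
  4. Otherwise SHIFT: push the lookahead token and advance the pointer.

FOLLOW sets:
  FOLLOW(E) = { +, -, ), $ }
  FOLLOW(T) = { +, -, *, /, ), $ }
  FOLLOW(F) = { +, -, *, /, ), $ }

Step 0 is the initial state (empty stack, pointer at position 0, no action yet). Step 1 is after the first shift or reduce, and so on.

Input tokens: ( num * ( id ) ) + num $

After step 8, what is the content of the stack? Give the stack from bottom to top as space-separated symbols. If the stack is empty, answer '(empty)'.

Answer: ( T * ( F

Derivation:
Step 1: shift (. Stack=[(] ptr=1 lookahead=num remaining=[num * ( id ) ) + num $]
Step 2: shift num. Stack=[( num] ptr=2 lookahead=* remaining=[* ( id ) ) + num $]
Step 3: reduce F->num. Stack=[( F] ptr=2 lookahead=* remaining=[* ( id ) ) + num $]
Step 4: reduce T->F. Stack=[( T] ptr=2 lookahead=* remaining=[* ( id ) ) + num $]
Step 5: shift *. Stack=[( T *] ptr=3 lookahead=( remaining=[( id ) ) + num $]
Step 6: shift (. Stack=[( T * (] ptr=4 lookahead=id remaining=[id ) ) + num $]
Step 7: shift id. Stack=[( T * ( id] ptr=5 lookahead=) remaining=[) ) + num $]
Step 8: reduce F->id. Stack=[( T * ( F] ptr=5 lookahead=) remaining=[) ) + num $]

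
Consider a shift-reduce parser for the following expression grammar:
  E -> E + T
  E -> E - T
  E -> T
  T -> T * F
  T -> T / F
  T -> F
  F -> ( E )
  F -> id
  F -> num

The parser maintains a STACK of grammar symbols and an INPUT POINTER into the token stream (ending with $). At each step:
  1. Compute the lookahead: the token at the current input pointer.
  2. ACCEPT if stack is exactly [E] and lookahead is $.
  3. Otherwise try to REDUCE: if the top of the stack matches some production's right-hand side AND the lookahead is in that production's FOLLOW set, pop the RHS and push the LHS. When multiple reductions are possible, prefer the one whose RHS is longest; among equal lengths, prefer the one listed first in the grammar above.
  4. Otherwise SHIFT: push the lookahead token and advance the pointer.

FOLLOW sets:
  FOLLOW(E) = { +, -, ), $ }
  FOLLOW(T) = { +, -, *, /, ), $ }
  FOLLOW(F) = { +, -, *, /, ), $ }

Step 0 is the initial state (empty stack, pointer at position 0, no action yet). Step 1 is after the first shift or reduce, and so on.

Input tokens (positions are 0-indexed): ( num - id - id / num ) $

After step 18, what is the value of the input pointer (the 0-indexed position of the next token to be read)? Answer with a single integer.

Step 1: shift (. Stack=[(] ptr=1 lookahead=num remaining=[num - id - id / num ) $]
Step 2: shift num. Stack=[( num] ptr=2 lookahead=- remaining=[- id - id / num ) $]
Step 3: reduce F->num. Stack=[( F] ptr=2 lookahead=- remaining=[- id - id / num ) $]
Step 4: reduce T->F. Stack=[( T] ptr=2 lookahead=- remaining=[- id - id / num ) $]
Step 5: reduce E->T. Stack=[( E] ptr=2 lookahead=- remaining=[- id - id / num ) $]
Step 6: shift -. Stack=[( E -] ptr=3 lookahead=id remaining=[id - id / num ) $]
Step 7: shift id. Stack=[( E - id] ptr=4 lookahead=- remaining=[- id / num ) $]
Step 8: reduce F->id. Stack=[( E - F] ptr=4 lookahead=- remaining=[- id / num ) $]
Step 9: reduce T->F. Stack=[( E - T] ptr=4 lookahead=- remaining=[- id / num ) $]
Step 10: reduce E->E - T. Stack=[( E] ptr=4 lookahead=- remaining=[- id / num ) $]
Step 11: shift -. Stack=[( E -] ptr=5 lookahead=id remaining=[id / num ) $]
Step 12: shift id. Stack=[( E - id] ptr=6 lookahead=/ remaining=[/ num ) $]
Step 13: reduce F->id. Stack=[( E - F] ptr=6 lookahead=/ remaining=[/ num ) $]
Step 14: reduce T->F. Stack=[( E - T] ptr=6 lookahead=/ remaining=[/ num ) $]
Step 15: shift /. Stack=[( E - T /] ptr=7 lookahead=num remaining=[num ) $]
Step 16: shift num. Stack=[( E - T / num] ptr=8 lookahead=) remaining=[) $]
Step 17: reduce F->num. Stack=[( E - T / F] ptr=8 lookahead=) remaining=[) $]
Step 18: reduce T->T / F. Stack=[( E - T] ptr=8 lookahead=) remaining=[) $]

Answer: 8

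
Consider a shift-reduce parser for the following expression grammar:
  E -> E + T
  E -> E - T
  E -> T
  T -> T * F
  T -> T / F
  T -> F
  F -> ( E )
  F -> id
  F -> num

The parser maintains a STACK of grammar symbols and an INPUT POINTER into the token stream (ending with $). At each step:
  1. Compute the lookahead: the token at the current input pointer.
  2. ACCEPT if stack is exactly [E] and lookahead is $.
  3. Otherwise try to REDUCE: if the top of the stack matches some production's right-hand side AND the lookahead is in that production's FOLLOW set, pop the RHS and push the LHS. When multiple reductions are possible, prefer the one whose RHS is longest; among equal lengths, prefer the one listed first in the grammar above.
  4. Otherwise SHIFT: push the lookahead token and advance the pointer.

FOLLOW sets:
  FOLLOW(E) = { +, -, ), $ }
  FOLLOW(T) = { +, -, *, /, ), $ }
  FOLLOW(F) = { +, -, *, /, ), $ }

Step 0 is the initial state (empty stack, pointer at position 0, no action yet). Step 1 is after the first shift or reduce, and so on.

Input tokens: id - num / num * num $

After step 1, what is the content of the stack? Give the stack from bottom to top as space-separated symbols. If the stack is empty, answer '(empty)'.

Answer: id

Derivation:
Step 1: shift id. Stack=[id] ptr=1 lookahead=- remaining=[- num / num * num $]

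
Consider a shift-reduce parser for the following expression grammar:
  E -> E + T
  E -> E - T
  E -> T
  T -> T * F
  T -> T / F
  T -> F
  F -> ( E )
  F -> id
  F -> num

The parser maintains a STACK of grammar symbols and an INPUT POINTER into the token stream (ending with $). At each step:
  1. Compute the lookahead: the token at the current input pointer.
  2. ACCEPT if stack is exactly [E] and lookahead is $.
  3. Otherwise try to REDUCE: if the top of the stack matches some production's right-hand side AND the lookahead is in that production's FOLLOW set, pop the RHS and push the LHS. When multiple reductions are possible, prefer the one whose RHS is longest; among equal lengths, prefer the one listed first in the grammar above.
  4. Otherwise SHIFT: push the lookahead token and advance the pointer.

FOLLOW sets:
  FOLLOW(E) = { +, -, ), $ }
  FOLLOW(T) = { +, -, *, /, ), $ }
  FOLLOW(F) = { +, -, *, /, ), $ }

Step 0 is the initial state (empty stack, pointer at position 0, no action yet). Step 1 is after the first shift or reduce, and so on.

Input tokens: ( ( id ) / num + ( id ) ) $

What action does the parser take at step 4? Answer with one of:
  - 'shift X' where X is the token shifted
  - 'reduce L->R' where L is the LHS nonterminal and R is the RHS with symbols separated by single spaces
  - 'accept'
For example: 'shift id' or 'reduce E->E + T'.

Step 1: shift (. Stack=[(] ptr=1 lookahead=( remaining=[( id ) / num + ( id ) ) $]
Step 2: shift (. Stack=[( (] ptr=2 lookahead=id remaining=[id ) / num + ( id ) ) $]
Step 3: shift id. Stack=[( ( id] ptr=3 lookahead=) remaining=[) / num + ( id ) ) $]
Step 4: reduce F->id. Stack=[( ( F] ptr=3 lookahead=) remaining=[) / num + ( id ) ) $]

Answer: reduce F->id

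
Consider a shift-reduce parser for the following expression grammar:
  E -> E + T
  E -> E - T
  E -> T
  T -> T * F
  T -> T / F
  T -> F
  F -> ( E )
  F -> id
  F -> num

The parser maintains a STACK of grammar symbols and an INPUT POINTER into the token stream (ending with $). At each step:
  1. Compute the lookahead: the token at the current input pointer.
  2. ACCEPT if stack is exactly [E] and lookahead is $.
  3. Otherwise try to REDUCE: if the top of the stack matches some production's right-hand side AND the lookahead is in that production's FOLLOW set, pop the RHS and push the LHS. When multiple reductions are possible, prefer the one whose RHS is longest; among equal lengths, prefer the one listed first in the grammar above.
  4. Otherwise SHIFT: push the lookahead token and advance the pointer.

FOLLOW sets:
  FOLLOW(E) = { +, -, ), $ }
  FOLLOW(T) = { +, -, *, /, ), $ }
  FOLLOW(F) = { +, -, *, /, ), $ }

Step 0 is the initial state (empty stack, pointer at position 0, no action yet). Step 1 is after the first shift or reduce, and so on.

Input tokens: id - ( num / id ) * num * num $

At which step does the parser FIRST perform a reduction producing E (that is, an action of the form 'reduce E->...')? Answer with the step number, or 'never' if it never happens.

Answer: 4

Derivation:
Step 1: shift id. Stack=[id] ptr=1 lookahead=- remaining=[- ( num / id ) * num * num $]
Step 2: reduce F->id. Stack=[F] ptr=1 lookahead=- remaining=[- ( num / id ) * num * num $]
Step 3: reduce T->F. Stack=[T] ptr=1 lookahead=- remaining=[- ( num / id ) * num * num $]
Step 4: reduce E->T. Stack=[E] ptr=1 lookahead=- remaining=[- ( num / id ) * num * num $]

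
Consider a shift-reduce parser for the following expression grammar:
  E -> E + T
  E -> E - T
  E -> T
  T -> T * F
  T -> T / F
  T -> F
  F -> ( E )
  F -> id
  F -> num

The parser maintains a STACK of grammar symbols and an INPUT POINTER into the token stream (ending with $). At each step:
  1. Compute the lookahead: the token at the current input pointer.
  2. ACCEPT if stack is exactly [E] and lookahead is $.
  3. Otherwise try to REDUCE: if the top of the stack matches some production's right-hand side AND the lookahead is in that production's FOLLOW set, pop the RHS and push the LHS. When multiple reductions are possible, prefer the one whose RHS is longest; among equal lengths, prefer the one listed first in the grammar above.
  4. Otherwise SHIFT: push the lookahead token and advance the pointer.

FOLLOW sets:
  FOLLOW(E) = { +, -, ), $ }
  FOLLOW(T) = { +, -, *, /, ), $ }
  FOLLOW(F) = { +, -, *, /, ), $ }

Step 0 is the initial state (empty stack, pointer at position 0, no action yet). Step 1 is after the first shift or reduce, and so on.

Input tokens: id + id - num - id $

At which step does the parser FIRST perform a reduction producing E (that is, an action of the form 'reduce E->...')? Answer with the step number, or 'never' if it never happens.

Answer: 4

Derivation:
Step 1: shift id. Stack=[id] ptr=1 lookahead=+ remaining=[+ id - num - id $]
Step 2: reduce F->id. Stack=[F] ptr=1 lookahead=+ remaining=[+ id - num - id $]
Step 3: reduce T->F. Stack=[T] ptr=1 lookahead=+ remaining=[+ id - num - id $]
Step 4: reduce E->T. Stack=[E] ptr=1 lookahead=+ remaining=[+ id - num - id $]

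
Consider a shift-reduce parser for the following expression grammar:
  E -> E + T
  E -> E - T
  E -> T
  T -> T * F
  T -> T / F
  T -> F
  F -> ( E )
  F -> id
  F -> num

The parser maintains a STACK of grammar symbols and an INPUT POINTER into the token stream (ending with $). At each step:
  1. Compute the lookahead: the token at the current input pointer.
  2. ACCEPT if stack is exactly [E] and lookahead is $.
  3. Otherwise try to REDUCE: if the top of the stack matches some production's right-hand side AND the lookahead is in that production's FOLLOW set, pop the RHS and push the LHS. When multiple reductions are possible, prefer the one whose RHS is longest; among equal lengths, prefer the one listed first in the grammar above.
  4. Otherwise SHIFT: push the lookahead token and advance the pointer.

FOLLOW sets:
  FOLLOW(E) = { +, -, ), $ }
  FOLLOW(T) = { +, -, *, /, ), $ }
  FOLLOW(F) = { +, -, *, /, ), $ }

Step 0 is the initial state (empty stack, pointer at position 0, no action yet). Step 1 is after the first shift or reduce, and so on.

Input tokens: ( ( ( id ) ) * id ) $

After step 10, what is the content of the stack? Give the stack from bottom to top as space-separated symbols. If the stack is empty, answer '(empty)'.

Step 1: shift (. Stack=[(] ptr=1 lookahead=( remaining=[( ( id ) ) * id ) $]
Step 2: shift (. Stack=[( (] ptr=2 lookahead=( remaining=[( id ) ) * id ) $]
Step 3: shift (. Stack=[( ( (] ptr=3 lookahead=id remaining=[id ) ) * id ) $]
Step 4: shift id. Stack=[( ( ( id] ptr=4 lookahead=) remaining=[) ) * id ) $]
Step 5: reduce F->id. Stack=[( ( ( F] ptr=4 lookahead=) remaining=[) ) * id ) $]
Step 6: reduce T->F. Stack=[( ( ( T] ptr=4 lookahead=) remaining=[) ) * id ) $]
Step 7: reduce E->T. Stack=[( ( ( E] ptr=4 lookahead=) remaining=[) ) * id ) $]
Step 8: shift ). Stack=[( ( ( E )] ptr=5 lookahead=) remaining=[) * id ) $]
Step 9: reduce F->( E ). Stack=[( ( F] ptr=5 lookahead=) remaining=[) * id ) $]
Step 10: reduce T->F. Stack=[( ( T] ptr=5 lookahead=) remaining=[) * id ) $]

Answer: ( ( T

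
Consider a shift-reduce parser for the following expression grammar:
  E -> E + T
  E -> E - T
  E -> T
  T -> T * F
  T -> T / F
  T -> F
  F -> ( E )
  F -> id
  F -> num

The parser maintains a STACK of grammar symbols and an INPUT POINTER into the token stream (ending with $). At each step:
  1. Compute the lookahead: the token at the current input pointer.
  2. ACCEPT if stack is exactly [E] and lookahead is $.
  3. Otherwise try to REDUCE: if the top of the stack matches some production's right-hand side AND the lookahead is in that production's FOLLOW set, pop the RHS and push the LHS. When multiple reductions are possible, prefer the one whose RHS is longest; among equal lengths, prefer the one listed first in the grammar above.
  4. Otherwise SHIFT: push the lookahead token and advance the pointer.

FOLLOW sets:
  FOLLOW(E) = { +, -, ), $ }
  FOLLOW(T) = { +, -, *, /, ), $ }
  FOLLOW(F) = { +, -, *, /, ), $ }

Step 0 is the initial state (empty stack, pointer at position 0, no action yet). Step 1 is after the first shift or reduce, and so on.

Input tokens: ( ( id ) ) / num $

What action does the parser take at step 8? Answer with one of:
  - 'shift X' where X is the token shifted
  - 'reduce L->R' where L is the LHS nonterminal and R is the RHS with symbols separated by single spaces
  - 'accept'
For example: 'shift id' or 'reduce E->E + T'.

Step 1: shift (. Stack=[(] ptr=1 lookahead=( remaining=[( id ) ) / num $]
Step 2: shift (. Stack=[( (] ptr=2 lookahead=id remaining=[id ) ) / num $]
Step 3: shift id. Stack=[( ( id] ptr=3 lookahead=) remaining=[) ) / num $]
Step 4: reduce F->id. Stack=[( ( F] ptr=3 lookahead=) remaining=[) ) / num $]
Step 5: reduce T->F. Stack=[( ( T] ptr=3 lookahead=) remaining=[) ) / num $]
Step 6: reduce E->T. Stack=[( ( E] ptr=3 lookahead=) remaining=[) ) / num $]
Step 7: shift ). Stack=[( ( E )] ptr=4 lookahead=) remaining=[) / num $]
Step 8: reduce F->( E ). Stack=[( F] ptr=4 lookahead=) remaining=[) / num $]

Answer: reduce F->( E )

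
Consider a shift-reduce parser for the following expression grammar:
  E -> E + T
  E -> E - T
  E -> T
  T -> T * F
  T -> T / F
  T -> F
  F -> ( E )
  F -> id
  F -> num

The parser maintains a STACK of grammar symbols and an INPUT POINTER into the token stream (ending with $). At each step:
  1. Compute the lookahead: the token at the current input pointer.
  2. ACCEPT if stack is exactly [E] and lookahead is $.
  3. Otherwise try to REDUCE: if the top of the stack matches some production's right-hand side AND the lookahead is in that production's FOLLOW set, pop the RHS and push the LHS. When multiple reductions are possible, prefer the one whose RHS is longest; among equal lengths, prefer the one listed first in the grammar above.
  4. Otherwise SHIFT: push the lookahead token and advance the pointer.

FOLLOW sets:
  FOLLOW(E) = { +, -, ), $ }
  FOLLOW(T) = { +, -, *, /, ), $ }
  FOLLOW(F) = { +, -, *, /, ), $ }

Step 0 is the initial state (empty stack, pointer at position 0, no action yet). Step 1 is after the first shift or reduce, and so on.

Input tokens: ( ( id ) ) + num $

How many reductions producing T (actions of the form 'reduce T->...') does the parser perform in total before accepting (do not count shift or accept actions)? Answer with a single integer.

Step 1: shift (. Stack=[(] ptr=1 lookahead=( remaining=[( id ) ) + num $]
Step 2: shift (. Stack=[( (] ptr=2 lookahead=id remaining=[id ) ) + num $]
Step 3: shift id. Stack=[( ( id] ptr=3 lookahead=) remaining=[) ) + num $]
Step 4: reduce F->id. Stack=[( ( F] ptr=3 lookahead=) remaining=[) ) + num $]
Step 5: reduce T->F. Stack=[( ( T] ptr=3 lookahead=) remaining=[) ) + num $]
Step 6: reduce E->T. Stack=[( ( E] ptr=3 lookahead=) remaining=[) ) + num $]
Step 7: shift ). Stack=[( ( E )] ptr=4 lookahead=) remaining=[) + num $]
Step 8: reduce F->( E ). Stack=[( F] ptr=4 lookahead=) remaining=[) + num $]
Step 9: reduce T->F. Stack=[( T] ptr=4 lookahead=) remaining=[) + num $]
Step 10: reduce E->T. Stack=[( E] ptr=4 lookahead=) remaining=[) + num $]
Step 11: shift ). Stack=[( E )] ptr=5 lookahead=+ remaining=[+ num $]
Step 12: reduce F->( E ). Stack=[F] ptr=5 lookahead=+ remaining=[+ num $]
Step 13: reduce T->F. Stack=[T] ptr=5 lookahead=+ remaining=[+ num $]
Step 14: reduce E->T. Stack=[E] ptr=5 lookahead=+ remaining=[+ num $]
Step 15: shift +. Stack=[E +] ptr=6 lookahead=num remaining=[num $]
Step 16: shift num. Stack=[E + num] ptr=7 lookahead=$ remaining=[$]
Step 17: reduce F->num. Stack=[E + F] ptr=7 lookahead=$ remaining=[$]
Step 18: reduce T->F. Stack=[E + T] ptr=7 lookahead=$ remaining=[$]
Step 19: reduce E->E + T. Stack=[E] ptr=7 lookahead=$ remaining=[$]
Step 20: accept. Stack=[E] ptr=7 lookahead=$ remaining=[$]

Answer: 4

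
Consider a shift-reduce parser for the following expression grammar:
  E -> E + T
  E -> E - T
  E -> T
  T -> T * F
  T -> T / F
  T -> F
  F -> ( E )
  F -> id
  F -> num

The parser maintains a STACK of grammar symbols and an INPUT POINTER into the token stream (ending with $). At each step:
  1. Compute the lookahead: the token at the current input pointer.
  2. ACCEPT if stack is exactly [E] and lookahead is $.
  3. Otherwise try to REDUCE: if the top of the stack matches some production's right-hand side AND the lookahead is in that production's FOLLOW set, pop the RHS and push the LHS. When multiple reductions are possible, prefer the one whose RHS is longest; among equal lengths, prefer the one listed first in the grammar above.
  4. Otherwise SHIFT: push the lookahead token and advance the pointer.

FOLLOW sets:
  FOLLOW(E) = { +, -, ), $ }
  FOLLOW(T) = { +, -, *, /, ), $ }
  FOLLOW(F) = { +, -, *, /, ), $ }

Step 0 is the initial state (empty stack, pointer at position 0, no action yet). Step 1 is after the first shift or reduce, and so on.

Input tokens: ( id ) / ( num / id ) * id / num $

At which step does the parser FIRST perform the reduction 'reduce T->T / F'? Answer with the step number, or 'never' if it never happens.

Step 1: shift (. Stack=[(] ptr=1 lookahead=id remaining=[id ) / ( num / id ) * id / num $]
Step 2: shift id. Stack=[( id] ptr=2 lookahead=) remaining=[) / ( num / id ) * id / num $]
Step 3: reduce F->id. Stack=[( F] ptr=2 lookahead=) remaining=[) / ( num / id ) * id / num $]
Step 4: reduce T->F. Stack=[( T] ptr=2 lookahead=) remaining=[) / ( num / id ) * id / num $]
Step 5: reduce E->T. Stack=[( E] ptr=2 lookahead=) remaining=[) / ( num / id ) * id / num $]
Step 6: shift ). Stack=[( E )] ptr=3 lookahead=/ remaining=[/ ( num / id ) * id / num $]
Step 7: reduce F->( E ). Stack=[F] ptr=3 lookahead=/ remaining=[/ ( num / id ) * id / num $]
Step 8: reduce T->F. Stack=[T] ptr=3 lookahead=/ remaining=[/ ( num / id ) * id / num $]
Step 9: shift /. Stack=[T /] ptr=4 lookahead=( remaining=[( num / id ) * id / num $]
Step 10: shift (. Stack=[T / (] ptr=5 lookahead=num remaining=[num / id ) * id / num $]
Step 11: shift num. Stack=[T / ( num] ptr=6 lookahead=/ remaining=[/ id ) * id / num $]
Step 12: reduce F->num. Stack=[T / ( F] ptr=6 lookahead=/ remaining=[/ id ) * id / num $]
Step 13: reduce T->F. Stack=[T / ( T] ptr=6 lookahead=/ remaining=[/ id ) * id / num $]
Step 14: shift /. Stack=[T / ( T /] ptr=7 lookahead=id remaining=[id ) * id / num $]
Step 15: shift id. Stack=[T / ( T / id] ptr=8 lookahead=) remaining=[) * id / num $]
Step 16: reduce F->id. Stack=[T / ( T / F] ptr=8 lookahead=) remaining=[) * id / num $]
Step 17: reduce T->T / F. Stack=[T / ( T] ptr=8 lookahead=) remaining=[) * id / num $]

Answer: 17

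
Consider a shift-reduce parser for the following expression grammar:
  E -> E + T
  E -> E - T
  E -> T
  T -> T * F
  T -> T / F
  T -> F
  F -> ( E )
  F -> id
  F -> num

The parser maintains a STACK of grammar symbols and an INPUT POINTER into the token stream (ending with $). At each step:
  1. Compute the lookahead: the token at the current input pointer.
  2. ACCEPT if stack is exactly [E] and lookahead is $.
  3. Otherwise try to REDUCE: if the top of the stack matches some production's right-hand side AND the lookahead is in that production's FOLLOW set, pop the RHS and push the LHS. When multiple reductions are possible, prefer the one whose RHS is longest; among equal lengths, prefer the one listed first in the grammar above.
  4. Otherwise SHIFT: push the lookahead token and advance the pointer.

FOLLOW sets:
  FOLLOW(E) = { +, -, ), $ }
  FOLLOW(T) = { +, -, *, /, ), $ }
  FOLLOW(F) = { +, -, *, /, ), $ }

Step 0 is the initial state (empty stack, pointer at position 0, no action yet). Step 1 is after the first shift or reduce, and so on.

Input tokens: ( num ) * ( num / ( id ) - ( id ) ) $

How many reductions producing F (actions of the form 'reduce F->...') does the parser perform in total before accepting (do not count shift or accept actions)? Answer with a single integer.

Step 1: shift (. Stack=[(] ptr=1 lookahead=num remaining=[num ) * ( num / ( id ) - ( id ) ) $]
Step 2: shift num. Stack=[( num] ptr=2 lookahead=) remaining=[) * ( num / ( id ) - ( id ) ) $]
Step 3: reduce F->num. Stack=[( F] ptr=2 lookahead=) remaining=[) * ( num / ( id ) - ( id ) ) $]
Step 4: reduce T->F. Stack=[( T] ptr=2 lookahead=) remaining=[) * ( num / ( id ) - ( id ) ) $]
Step 5: reduce E->T. Stack=[( E] ptr=2 lookahead=) remaining=[) * ( num / ( id ) - ( id ) ) $]
Step 6: shift ). Stack=[( E )] ptr=3 lookahead=* remaining=[* ( num / ( id ) - ( id ) ) $]
Step 7: reduce F->( E ). Stack=[F] ptr=3 lookahead=* remaining=[* ( num / ( id ) - ( id ) ) $]
Step 8: reduce T->F. Stack=[T] ptr=3 lookahead=* remaining=[* ( num / ( id ) - ( id ) ) $]
Step 9: shift *. Stack=[T *] ptr=4 lookahead=( remaining=[( num / ( id ) - ( id ) ) $]
Step 10: shift (. Stack=[T * (] ptr=5 lookahead=num remaining=[num / ( id ) - ( id ) ) $]
Step 11: shift num. Stack=[T * ( num] ptr=6 lookahead=/ remaining=[/ ( id ) - ( id ) ) $]
Step 12: reduce F->num. Stack=[T * ( F] ptr=6 lookahead=/ remaining=[/ ( id ) - ( id ) ) $]
Step 13: reduce T->F. Stack=[T * ( T] ptr=6 lookahead=/ remaining=[/ ( id ) - ( id ) ) $]
Step 14: shift /. Stack=[T * ( T /] ptr=7 lookahead=( remaining=[( id ) - ( id ) ) $]
Step 15: shift (. Stack=[T * ( T / (] ptr=8 lookahead=id remaining=[id ) - ( id ) ) $]
Step 16: shift id. Stack=[T * ( T / ( id] ptr=9 lookahead=) remaining=[) - ( id ) ) $]
Step 17: reduce F->id. Stack=[T * ( T / ( F] ptr=9 lookahead=) remaining=[) - ( id ) ) $]
Step 18: reduce T->F. Stack=[T * ( T / ( T] ptr=9 lookahead=) remaining=[) - ( id ) ) $]
Step 19: reduce E->T. Stack=[T * ( T / ( E] ptr=9 lookahead=) remaining=[) - ( id ) ) $]
Step 20: shift ). Stack=[T * ( T / ( E )] ptr=10 lookahead=- remaining=[- ( id ) ) $]
Step 21: reduce F->( E ). Stack=[T * ( T / F] ptr=10 lookahead=- remaining=[- ( id ) ) $]
Step 22: reduce T->T / F. Stack=[T * ( T] ptr=10 lookahead=- remaining=[- ( id ) ) $]
Step 23: reduce E->T. Stack=[T * ( E] ptr=10 lookahead=- remaining=[- ( id ) ) $]
Step 24: shift -. Stack=[T * ( E -] ptr=11 lookahead=( remaining=[( id ) ) $]
Step 25: shift (. Stack=[T * ( E - (] ptr=12 lookahead=id remaining=[id ) ) $]
Step 26: shift id. Stack=[T * ( E - ( id] ptr=13 lookahead=) remaining=[) ) $]
Step 27: reduce F->id. Stack=[T * ( E - ( F] ptr=13 lookahead=) remaining=[) ) $]
Step 28: reduce T->F. Stack=[T * ( E - ( T] ptr=13 lookahead=) remaining=[) ) $]
Step 29: reduce E->T. Stack=[T * ( E - ( E] ptr=13 lookahead=) remaining=[) ) $]
Step 30: shift ). Stack=[T * ( E - ( E )] ptr=14 lookahead=) remaining=[) $]
Step 31: reduce F->( E ). Stack=[T * ( E - F] ptr=14 lookahead=) remaining=[) $]
Step 32: reduce T->F. Stack=[T * ( E - T] ptr=14 lookahead=) remaining=[) $]
Step 33: reduce E->E - T. Stack=[T * ( E] ptr=14 lookahead=) remaining=[) $]
Step 34: shift ). Stack=[T * ( E )] ptr=15 lookahead=$ remaining=[$]
Step 35: reduce F->( E ). Stack=[T * F] ptr=15 lookahead=$ remaining=[$]
Step 36: reduce T->T * F. Stack=[T] ptr=15 lookahead=$ remaining=[$]
Step 37: reduce E->T. Stack=[E] ptr=15 lookahead=$ remaining=[$]
Step 38: accept. Stack=[E] ptr=15 lookahead=$ remaining=[$]

Answer: 8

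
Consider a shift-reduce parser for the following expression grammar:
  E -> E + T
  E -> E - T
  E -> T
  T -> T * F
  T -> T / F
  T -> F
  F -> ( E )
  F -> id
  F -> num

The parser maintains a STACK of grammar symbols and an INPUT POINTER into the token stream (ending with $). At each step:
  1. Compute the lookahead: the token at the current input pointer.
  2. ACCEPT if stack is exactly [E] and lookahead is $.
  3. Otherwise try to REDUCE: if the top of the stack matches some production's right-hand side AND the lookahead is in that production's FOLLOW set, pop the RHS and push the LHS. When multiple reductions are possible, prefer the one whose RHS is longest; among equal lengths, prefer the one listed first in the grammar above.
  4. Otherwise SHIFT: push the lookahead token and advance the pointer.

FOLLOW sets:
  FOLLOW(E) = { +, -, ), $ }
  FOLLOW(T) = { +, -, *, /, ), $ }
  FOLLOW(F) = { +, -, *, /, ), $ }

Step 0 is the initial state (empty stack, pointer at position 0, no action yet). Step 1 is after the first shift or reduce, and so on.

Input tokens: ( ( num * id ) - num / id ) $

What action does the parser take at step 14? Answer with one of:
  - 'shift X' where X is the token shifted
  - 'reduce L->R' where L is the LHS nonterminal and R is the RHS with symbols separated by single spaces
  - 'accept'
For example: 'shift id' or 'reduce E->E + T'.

Answer: reduce E->T

Derivation:
Step 1: shift (. Stack=[(] ptr=1 lookahead=( remaining=[( num * id ) - num / id ) $]
Step 2: shift (. Stack=[( (] ptr=2 lookahead=num remaining=[num * id ) - num / id ) $]
Step 3: shift num. Stack=[( ( num] ptr=3 lookahead=* remaining=[* id ) - num / id ) $]
Step 4: reduce F->num. Stack=[( ( F] ptr=3 lookahead=* remaining=[* id ) - num / id ) $]
Step 5: reduce T->F. Stack=[( ( T] ptr=3 lookahead=* remaining=[* id ) - num / id ) $]
Step 6: shift *. Stack=[( ( T *] ptr=4 lookahead=id remaining=[id ) - num / id ) $]
Step 7: shift id. Stack=[( ( T * id] ptr=5 lookahead=) remaining=[) - num / id ) $]
Step 8: reduce F->id. Stack=[( ( T * F] ptr=5 lookahead=) remaining=[) - num / id ) $]
Step 9: reduce T->T * F. Stack=[( ( T] ptr=5 lookahead=) remaining=[) - num / id ) $]
Step 10: reduce E->T. Stack=[( ( E] ptr=5 lookahead=) remaining=[) - num / id ) $]
Step 11: shift ). Stack=[( ( E )] ptr=6 lookahead=- remaining=[- num / id ) $]
Step 12: reduce F->( E ). Stack=[( F] ptr=6 lookahead=- remaining=[- num / id ) $]
Step 13: reduce T->F. Stack=[( T] ptr=6 lookahead=- remaining=[- num / id ) $]
Step 14: reduce E->T. Stack=[( E] ptr=6 lookahead=- remaining=[- num / id ) $]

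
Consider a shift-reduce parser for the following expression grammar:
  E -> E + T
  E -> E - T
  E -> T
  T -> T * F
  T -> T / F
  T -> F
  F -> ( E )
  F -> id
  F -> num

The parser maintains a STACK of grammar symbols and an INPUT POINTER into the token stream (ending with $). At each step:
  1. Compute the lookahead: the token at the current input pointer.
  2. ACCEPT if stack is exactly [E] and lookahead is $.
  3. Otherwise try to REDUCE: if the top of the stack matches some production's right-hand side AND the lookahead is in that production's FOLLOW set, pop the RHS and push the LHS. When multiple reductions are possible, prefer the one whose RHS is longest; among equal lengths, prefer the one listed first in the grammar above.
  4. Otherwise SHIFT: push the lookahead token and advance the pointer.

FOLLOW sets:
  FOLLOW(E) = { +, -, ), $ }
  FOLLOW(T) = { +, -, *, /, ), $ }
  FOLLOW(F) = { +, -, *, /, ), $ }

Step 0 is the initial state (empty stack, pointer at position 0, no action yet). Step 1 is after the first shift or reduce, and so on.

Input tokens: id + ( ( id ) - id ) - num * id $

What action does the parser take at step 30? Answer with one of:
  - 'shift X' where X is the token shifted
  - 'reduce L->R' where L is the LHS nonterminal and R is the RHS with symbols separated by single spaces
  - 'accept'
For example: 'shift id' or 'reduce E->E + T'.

Answer: shift id

Derivation:
Step 1: shift id. Stack=[id] ptr=1 lookahead=+ remaining=[+ ( ( id ) - id ) - num * id $]
Step 2: reduce F->id. Stack=[F] ptr=1 lookahead=+ remaining=[+ ( ( id ) - id ) - num * id $]
Step 3: reduce T->F. Stack=[T] ptr=1 lookahead=+ remaining=[+ ( ( id ) - id ) - num * id $]
Step 4: reduce E->T. Stack=[E] ptr=1 lookahead=+ remaining=[+ ( ( id ) - id ) - num * id $]
Step 5: shift +. Stack=[E +] ptr=2 lookahead=( remaining=[( ( id ) - id ) - num * id $]
Step 6: shift (. Stack=[E + (] ptr=3 lookahead=( remaining=[( id ) - id ) - num * id $]
Step 7: shift (. Stack=[E + ( (] ptr=4 lookahead=id remaining=[id ) - id ) - num * id $]
Step 8: shift id. Stack=[E + ( ( id] ptr=5 lookahead=) remaining=[) - id ) - num * id $]
Step 9: reduce F->id. Stack=[E + ( ( F] ptr=5 lookahead=) remaining=[) - id ) - num * id $]
Step 10: reduce T->F. Stack=[E + ( ( T] ptr=5 lookahead=) remaining=[) - id ) - num * id $]
Step 11: reduce E->T. Stack=[E + ( ( E] ptr=5 lookahead=) remaining=[) - id ) - num * id $]
Step 12: shift ). Stack=[E + ( ( E )] ptr=6 lookahead=- remaining=[- id ) - num * id $]
Step 13: reduce F->( E ). Stack=[E + ( F] ptr=6 lookahead=- remaining=[- id ) - num * id $]
Step 14: reduce T->F. Stack=[E + ( T] ptr=6 lookahead=- remaining=[- id ) - num * id $]
Step 15: reduce E->T. Stack=[E + ( E] ptr=6 lookahead=- remaining=[- id ) - num * id $]
Step 16: shift -. Stack=[E + ( E -] ptr=7 lookahead=id remaining=[id ) - num * id $]
Step 17: shift id. Stack=[E + ( E - id] ptr=8 lookahead=) remaining=[) - num * id $]
Step 18: reduce F->id. Stack=[E + ( E - F] ptr=8 lookahead=) remaining=[) - num * id $]
Step 19: reduce T->F. Stack=[E + ( E - T] ptr=8 lookahead=) remaining=[) - num * id $]
Step 20: reduce E->E - T. Stack=[E + ( E] ptr=8 lookahead=) remaining=[) - num * id $]
Step 21: shift ). Stack=[E + ( E )] ptr=9 lookahead=- remaining=[- num * id $]
Step 22: reduce F->( E ). Stack=[E + F] ptr=9 lookahead=- remaining=[- num * id $]
Step 23: reduce T->F. Stack=[E + T] ptr=9 lookahead=- remaining=[- num * id $]
Step 24: reduce E->E + T. Stack=[E] ptr=9 lookahead=- remaining=[- num * id $]
Step 25: shift -. Stack=[E -] ptr=10 lookahead=num remaining=[num * id $]
Step 26: shift num. Stack=[E - num] ptr=11 lookahead=* remaining=[* id $]
Step 27: reduce F->num. Stack=[E - F] ptr=11 lookahead=* remaining=[* id $]
Step 28: reduce T->F. Stack=[E - T] ptr=11 lookahead=* remaining=[* id $]
Step 29: shift *. Stack=[E - T *] ptr=12 lookahead=id remaining=[id $]
Step 30: shift id. Stack=[E - T * id] ptr=13 lookahead=$ remaining=[$]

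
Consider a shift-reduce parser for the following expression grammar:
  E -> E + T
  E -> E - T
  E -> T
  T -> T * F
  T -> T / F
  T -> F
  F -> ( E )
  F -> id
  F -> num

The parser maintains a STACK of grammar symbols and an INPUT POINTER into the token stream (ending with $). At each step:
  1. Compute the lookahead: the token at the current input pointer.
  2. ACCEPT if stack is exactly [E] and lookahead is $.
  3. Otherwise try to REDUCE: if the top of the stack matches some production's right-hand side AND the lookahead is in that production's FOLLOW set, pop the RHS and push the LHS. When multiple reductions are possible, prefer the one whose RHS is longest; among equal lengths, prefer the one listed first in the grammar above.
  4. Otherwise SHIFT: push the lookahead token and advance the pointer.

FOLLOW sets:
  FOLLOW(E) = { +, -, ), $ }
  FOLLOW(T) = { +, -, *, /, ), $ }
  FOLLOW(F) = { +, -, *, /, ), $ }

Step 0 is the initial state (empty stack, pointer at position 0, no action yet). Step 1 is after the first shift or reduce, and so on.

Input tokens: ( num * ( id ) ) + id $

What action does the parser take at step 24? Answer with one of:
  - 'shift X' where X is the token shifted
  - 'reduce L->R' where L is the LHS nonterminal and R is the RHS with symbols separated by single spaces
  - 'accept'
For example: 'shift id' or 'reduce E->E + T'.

Step 1: shift (. Stack=[(] ptr=1 lookahead=num remaining=[num * ( id ) ) + id $]
Step 2: shift num. Stack=[( num] ptr=2 lookahead=* remaining=[* ( id ) ) + id $]
Step 3: reduce F->num. Stack=[( F] ptr=2 lookahead=* remaining=[* ( id ) ) + id $]
Step 4: reduce T->F. Stack=[( T] ptr=2 lookahead=* remaining=[* ( id ) ) + id $]
Step 5: shift *. Stack=[( T *] ptr=3 lookahead=( remaining=[( id ) ) + id $]
Step 6: shift (. Stack=[( T * (] ptr=4 lookahead=id remaining=[id ) ) + id $]
Step 7: shift id. Stack=[( T * ( id] ptr=5 lookahead=) remaining=[) ) + id $]
Step 8: reduce F->id. Stack=[( T * ( F] ptr=5 lookahead=) remaining=[) ) + id $]
Step 9: reduce T->F. Stack=[( T * ( T] ptr=5 lookahead=) remaining=[) ) + id $]
Step 10: reduce E->T. Stack=[( T * ( E] ptr=5 lookahead=) remaining=[) ) + id $]
Step 11: shift ). Stack=[( T * ( E )] ptr=6 lookahead=) remaining=[) + id $]
Step 12: reduce F->( E ). Stack=[( T * F] ptr=6 lookahead=) remaining=[) + id $]
Step 13: reduce T->T * F. Stack=[( T] ptr=6 lookahead=) remaining=[) + id $]
Step 14: reduce E->T. Stack=[( E] ptr=6 lookahead=) remaining=[) + id $]
Step 15: shift ). Stack=[( E )] ptr=7 lookahead=+ remaining=[+ id $]
Step 16: reduce F->( E ). Stack=[F] ptr=7 lookahead=+ remaining=[+ id $]
Step 17: reduce T->F. Stack=[T] ptr=7 lookahead=+ remaining=[+ id $]
Step 18: reduce E->T. Stack=[E] ptr=7 lookahead=+ remaining=[+ id $]
Step 19: shift +. Stack=[E +] ptr=8 lookahead=id remaining=[id $]
Step 20: shift id. Stack=[E + id] ptr=9 lookahead=$ remaining=[$]
Step 21: reduce F->id. Stack=[E + F] ptr=9 lookahead=$ remaining=[$]
Step 22: reduce T->F. Stack=[E + T] ptr=9 lookahead=$ remaining=[$]
Step 23: reduce E->E + T. Stack=[E] ptr=9 lookahead=$ remaining=[$]
Step 24: accept. Stack=[E] ptr=9 lookahead=$ remaining=[$]

Answer: accept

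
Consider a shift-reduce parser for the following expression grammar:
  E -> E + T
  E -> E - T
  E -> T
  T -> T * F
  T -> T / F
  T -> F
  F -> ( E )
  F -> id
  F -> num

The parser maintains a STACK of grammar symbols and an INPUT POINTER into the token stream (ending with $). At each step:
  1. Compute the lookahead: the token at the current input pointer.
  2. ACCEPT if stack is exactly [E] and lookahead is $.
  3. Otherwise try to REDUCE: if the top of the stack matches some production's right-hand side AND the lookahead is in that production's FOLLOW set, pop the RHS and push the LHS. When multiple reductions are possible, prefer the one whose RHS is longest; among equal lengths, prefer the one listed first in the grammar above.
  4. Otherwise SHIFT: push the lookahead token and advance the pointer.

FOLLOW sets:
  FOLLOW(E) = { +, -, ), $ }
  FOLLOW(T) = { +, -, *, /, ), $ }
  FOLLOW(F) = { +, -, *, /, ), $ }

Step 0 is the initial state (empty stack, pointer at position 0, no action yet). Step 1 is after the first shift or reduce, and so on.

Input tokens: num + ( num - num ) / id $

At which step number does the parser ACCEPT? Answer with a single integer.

Step 1: shift num. Stack=[num] ptr=1 lookahead=+ remaining=[+ ( num - num ) / id $]
Step 2: reduce F->num. Stack=[F] ptr=1 lookahead=+ remaining=[+ ( num - num ) / id $]
Step 3: reduce T->F. Stack=[T] ptr=1 lookahead=+ remaining=[+ ( num - num ) / id $]
Step 4: reduce E->T. Stack=[E] ptr=1 lookahead=+ remaining=[+ ( num - num ) / id $]
Step 5: shift +. Stack=[E +] ptr=2 lookahead=( remaining=[( num - num ) / id $]
Step 6: shift (. Stack=[E + (] ptr=3 lookahead=num remaining=[num - num ) / id $]
Step 7: shift num. Stack=[E + ( num] ptr=4 lookahead=- remaining=[- num ) / id $]
Step 8: reduce F->num. Stack=[E + ( F] ptr=4 lookahead=- remaining=[- num ) / id $]
Step 9: reduce T->F. Stack=[E + ( T] ptr=4 lookahead=- remaining=[- num ) / id $]
Step 10: reduce E->T. Stack=[E + ( E] ptr=4 lookahead=- remaining=[- num ) / id $]
Step 11: shift -. Stack=[E + ( E -] ptr=5 lookahead=num remaining=[num ) / id $]
Step 12: shift num. Stack=[E + ( E - num] ptr=6 lookahead=) remaining=[) / id $]
Step 13: reduce F->num. Stack=[E + ( E - F] ptr=6 lookahead=) remaining=[) / id $]
Step 14: reduce T->F. Stack=[E + ( E - T] ptr=6 lookahead=) remaining=[) / id $]
Step 15: reduce E->E - T. Stack=[E + ( E] ptr=6 lookahead=) remaining=[) / id $]
Step 16: shift ). Stack=[E + ( E )] ptr=7 lookahead=/ remaining=[/ id $]
Step 17: reduce F->( E ). Stack=[E + F] ptr=7 lookahead=/ remaining=[/ id $]
Step 18: reduce T->F. Stack=[E + T] ptr=7 lookahead=/ remaining=[/ id $]
Step 19: shift /. Stack=[E + T /] ptr=8 lookahead=id remaining=[id $]
Step 20: shift id. Stack=[E + T / id] ptr=9 lookahead=$ remaining=[$]
Step 21: reduce F->id. Stack=[E + T / F] ptr=9 lookahead=$ remaining=[$]
Step 22: reduce T->T / F. Stack=[E + T] ptr=9 lookahead=$ remaining=[$]
Step 23: reduce E->E + T. Stack=[E] ptr=9 lookahead=$ remaining=[$]
Step 24: accept. Stack=[E] ptr=9 lookahead=$ remaining=[$]

Answer: 24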